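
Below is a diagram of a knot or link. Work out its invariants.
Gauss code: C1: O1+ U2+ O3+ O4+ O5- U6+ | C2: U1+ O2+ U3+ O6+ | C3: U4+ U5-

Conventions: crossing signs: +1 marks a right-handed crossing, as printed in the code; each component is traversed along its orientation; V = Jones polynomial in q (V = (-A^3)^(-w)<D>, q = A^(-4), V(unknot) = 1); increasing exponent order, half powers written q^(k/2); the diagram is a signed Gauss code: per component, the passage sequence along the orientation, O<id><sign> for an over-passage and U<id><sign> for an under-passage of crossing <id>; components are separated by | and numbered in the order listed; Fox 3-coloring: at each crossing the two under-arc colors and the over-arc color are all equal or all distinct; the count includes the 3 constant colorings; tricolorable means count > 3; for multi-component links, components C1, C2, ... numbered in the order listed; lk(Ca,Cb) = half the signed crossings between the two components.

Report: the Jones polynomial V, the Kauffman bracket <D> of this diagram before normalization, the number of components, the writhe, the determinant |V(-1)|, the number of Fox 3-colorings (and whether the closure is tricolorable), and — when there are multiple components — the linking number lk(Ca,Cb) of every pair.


V = q + q^2 + q^3 + q^6
<D> = A^-12 + 1 + A^4 + A^8 (w = +4)
3 components over 6 crossings, w = +4
lk(C1,C2): +2
lk(C1,C3) = 0
linking number lk(C2,C3) = 0
9 Fox colorings among 3^6, |V(-1)| = 0: tricolorable
why: w = +4 (over 6 crossings) is diagram-only; (-A^3)^(-4) removes it from V


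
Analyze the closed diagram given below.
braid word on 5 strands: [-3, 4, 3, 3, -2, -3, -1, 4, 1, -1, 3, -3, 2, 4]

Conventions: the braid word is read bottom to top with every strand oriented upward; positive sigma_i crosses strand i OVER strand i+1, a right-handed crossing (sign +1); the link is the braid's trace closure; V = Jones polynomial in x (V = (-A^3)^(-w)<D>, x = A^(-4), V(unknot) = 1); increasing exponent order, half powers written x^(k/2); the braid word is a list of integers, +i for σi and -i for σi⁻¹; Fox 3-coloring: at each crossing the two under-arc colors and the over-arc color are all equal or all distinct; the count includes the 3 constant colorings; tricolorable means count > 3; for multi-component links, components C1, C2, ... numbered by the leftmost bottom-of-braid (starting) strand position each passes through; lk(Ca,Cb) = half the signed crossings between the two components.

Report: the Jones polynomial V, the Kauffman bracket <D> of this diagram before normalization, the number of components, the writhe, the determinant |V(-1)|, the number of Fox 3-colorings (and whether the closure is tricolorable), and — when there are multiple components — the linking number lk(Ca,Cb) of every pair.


V(x) = x - x^2 + 2x^3 - x^4 + x^5 - x^6
bracket: -A^-18 + A^-14 - A^-10 + 2A^-6 - A^-2 + A^2, w = +2
1 component, writhe +2, over 14 crossings
det 7, colorings 3 of 3^14 — not tricolorable
observation: det 7 = |V(-1)|; not divisible by 3, so not tricolorable


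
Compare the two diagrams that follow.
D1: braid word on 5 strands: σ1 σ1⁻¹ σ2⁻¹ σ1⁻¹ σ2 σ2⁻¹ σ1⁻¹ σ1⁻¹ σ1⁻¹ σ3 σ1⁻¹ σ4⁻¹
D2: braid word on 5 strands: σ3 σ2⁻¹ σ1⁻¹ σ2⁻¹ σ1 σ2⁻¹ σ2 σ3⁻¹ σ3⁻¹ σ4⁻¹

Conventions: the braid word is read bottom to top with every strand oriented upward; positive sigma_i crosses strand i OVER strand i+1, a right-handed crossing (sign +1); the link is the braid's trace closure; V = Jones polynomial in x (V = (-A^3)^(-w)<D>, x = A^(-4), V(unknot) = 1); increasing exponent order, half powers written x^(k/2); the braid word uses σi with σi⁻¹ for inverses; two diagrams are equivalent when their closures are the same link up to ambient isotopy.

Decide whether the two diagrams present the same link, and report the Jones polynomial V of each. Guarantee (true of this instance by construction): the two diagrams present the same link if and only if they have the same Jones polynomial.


equivalent: no
V(D1) = -x^-7 + x^-6 - x^-5 + x^-4 + x^-2  (w -6, c 12, <D> = A^-10 + A^-2 - A^2 + A^6 - A^10)
V(D2) = 1  [10 crossings, <D> = A^-12, w = -4]
key observation: 2 values of V(x) split the 2 diagrams


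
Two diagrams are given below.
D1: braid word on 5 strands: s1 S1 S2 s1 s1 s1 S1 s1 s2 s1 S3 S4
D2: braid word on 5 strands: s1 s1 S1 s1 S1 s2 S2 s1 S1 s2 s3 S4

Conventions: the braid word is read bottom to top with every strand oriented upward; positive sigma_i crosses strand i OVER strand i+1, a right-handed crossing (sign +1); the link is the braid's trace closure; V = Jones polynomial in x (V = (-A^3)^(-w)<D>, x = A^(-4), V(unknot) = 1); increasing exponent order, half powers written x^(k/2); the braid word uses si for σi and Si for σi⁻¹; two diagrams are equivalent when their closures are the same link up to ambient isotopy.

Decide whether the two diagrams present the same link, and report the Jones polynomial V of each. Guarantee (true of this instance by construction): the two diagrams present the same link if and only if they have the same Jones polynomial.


same link: no
V(D1) = x + x^3 - x^4  [12 crossings, <D> = -A^-10 + A^-6 + A^2, w = +2]
V(D2) = 1  [12 crossings, <D> = A^6, w = +2]
insight: comparing 2 Jones polynomials yields 2 groups


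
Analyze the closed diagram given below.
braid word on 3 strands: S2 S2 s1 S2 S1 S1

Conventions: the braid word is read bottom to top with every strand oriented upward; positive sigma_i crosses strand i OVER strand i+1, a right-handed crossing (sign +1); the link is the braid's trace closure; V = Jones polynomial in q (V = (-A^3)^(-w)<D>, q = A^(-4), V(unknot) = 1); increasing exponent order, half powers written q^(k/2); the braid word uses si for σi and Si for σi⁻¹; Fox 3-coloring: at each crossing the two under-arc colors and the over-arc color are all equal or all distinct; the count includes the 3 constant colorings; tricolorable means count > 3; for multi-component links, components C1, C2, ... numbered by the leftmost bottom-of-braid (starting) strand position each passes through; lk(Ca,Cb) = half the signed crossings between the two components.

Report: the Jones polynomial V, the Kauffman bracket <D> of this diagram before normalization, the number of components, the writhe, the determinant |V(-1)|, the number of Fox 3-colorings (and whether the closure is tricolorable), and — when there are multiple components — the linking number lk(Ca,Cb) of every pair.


Jones polynomial: V(q) = -q^-6 + q^-5 - q^-4 + 2q^-3 - q^-2 + q^-1
<D> = A^-8 - A^-4 + 2 - A^4 + A^8 - A^12; writhe -4
components 1, writhe -4 (6 crossings)
3-colorings: 3 of 3^6, det 7 — not tricolorable
note: the span of V is 5, forcing >= 5 crossings in any diagram


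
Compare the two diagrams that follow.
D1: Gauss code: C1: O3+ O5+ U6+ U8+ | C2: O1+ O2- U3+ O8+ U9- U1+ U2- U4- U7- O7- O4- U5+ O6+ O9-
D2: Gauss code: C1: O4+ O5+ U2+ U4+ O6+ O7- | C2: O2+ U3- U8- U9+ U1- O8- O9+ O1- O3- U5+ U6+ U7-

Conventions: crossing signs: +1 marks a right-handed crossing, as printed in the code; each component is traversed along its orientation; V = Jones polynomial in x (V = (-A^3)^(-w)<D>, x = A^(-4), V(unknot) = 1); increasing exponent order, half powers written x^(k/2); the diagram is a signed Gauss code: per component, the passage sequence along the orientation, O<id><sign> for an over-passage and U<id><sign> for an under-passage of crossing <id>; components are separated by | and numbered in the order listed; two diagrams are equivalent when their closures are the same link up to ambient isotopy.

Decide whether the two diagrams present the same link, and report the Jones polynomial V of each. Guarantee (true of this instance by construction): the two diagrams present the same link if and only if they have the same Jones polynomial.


same link: no
V(D1) = -x^(1/2) + x^(3/2) - x^(5/2) - x^(9/2)  [9 crossings, <D> = A^-15 + A^-7 - A^-3 + A, w = +1]
V(D2) = -x^(1/2) - x^(5/2)  [9 crossings, <D> = A^-7 + A, w = +1]
insight: V(x) takes 2 values over 2 diagrams, fixing the grouping


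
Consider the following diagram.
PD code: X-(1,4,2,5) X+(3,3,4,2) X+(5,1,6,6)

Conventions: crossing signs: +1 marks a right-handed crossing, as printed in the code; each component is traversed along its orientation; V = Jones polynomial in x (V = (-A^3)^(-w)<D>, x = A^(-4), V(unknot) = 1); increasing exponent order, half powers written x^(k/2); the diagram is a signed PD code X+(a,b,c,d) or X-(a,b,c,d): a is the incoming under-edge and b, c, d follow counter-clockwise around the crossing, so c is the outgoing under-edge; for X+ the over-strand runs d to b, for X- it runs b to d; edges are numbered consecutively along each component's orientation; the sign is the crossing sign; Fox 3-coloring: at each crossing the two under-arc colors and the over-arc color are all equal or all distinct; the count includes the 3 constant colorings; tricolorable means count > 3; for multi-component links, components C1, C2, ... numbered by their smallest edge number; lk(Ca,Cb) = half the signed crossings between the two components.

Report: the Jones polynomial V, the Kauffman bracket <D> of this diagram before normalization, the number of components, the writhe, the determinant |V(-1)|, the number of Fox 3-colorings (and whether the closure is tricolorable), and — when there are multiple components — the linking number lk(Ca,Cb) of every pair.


V = 1
<D> = -A^3 (w = +1)
1 component over 3 crossings, w = +1
3 Fox colorings among 3^3, |V(-1)| = 1: not tricolorable
why: w = +1 shifts under R1 moves; the (-A^3)^(-1) factor cancels that in V


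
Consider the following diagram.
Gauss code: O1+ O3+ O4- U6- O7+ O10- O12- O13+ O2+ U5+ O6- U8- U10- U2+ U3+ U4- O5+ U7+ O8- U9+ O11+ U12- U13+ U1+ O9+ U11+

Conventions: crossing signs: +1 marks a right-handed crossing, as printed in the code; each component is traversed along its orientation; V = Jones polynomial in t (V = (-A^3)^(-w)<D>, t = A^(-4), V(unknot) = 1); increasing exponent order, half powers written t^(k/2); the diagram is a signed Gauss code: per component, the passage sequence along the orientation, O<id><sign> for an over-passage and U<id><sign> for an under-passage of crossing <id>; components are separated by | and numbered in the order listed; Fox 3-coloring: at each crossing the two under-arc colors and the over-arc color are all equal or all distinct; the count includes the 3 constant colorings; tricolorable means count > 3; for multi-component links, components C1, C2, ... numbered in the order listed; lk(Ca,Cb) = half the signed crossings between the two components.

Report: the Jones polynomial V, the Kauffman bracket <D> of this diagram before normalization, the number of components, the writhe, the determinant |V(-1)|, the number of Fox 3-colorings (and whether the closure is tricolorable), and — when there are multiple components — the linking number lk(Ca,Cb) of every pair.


V(t) = t^-1 - 1 + 2t - 3t^2 + 3t^3 - 2t^4 + 2t^5 - t^6
bracket: A^-15 - 2A^-11 + 2A^-7 - 3A^-3 + 3A - 2A^5 + A^9 - A^13, w = +3
1 component, writhe +3, over 13 crossings
det 15, colorings 9 of 3^13 — tricolorable
observation: |V(-1)| = 15: so tricolorable, since 3 divides 15


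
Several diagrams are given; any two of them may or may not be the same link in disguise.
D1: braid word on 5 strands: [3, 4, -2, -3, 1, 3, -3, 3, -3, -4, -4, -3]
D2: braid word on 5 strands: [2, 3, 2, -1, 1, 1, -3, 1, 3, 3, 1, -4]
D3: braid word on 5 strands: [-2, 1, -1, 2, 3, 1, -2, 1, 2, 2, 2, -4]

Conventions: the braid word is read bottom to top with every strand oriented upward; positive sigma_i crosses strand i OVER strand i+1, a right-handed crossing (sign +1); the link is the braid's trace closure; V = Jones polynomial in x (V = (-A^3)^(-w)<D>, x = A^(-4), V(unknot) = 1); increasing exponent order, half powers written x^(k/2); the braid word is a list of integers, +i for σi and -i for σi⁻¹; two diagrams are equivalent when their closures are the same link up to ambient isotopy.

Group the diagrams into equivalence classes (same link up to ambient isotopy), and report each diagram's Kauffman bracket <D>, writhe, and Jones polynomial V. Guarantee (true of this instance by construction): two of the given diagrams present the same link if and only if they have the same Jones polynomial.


classes: {D1} | {D2} | {D3}
V(D1) = 1  [12 crossings, <D> = A^-6, w = -2]
D2 (bracket A^-14 - 2A^-10 + A^-6 - 2A^-2 + 2A^2 + A^10; 12 crossings at w = +6): V = x^2 + 2x^4 - 2x^5 + x^6 - 2x^7 + x^8
V(D3) = x - x^2 + 2x^3 - x^4 + x^5 - x^6  [12 crossings, <D> = -A^-12 + A^-8 - A^-4 + 2 - A^4 + A^8, w = +4]
note: V(x) takes 3 values over 3 diagrams, fixing the grouping


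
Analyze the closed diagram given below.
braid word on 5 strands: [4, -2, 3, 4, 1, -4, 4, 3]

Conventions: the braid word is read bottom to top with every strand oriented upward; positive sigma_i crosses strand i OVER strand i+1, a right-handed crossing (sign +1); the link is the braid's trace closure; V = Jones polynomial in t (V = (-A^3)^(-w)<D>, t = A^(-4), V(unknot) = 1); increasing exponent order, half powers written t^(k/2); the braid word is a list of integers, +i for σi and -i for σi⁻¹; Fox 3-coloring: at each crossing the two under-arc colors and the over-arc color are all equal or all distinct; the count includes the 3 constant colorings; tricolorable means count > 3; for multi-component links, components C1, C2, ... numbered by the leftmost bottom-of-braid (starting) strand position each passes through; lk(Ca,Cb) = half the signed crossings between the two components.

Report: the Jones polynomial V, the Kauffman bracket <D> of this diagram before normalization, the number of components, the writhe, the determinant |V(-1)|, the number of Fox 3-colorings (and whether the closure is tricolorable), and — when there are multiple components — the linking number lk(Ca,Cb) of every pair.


V(t) = t + t^3 - t^4
bracket: -A^-4 + 1 + A^8, w = +4
1 component, writhe +4, over 8 crossings
det 3, colorings 9 of 3^8 — tricolorable
observation: w = +4 shifts under R1 moves; the (-A^3)^(-4) factor cancels that in V


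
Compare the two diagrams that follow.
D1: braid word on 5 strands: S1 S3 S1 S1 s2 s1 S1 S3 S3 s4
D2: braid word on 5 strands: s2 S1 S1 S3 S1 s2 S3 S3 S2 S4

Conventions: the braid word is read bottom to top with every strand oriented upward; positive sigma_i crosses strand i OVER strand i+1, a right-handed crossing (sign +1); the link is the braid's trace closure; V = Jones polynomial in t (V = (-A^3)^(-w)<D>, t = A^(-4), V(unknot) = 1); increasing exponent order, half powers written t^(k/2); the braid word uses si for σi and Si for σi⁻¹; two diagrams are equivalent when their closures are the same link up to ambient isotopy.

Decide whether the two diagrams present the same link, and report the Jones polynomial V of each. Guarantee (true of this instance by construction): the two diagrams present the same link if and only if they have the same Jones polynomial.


same link: yes
V(D1) = t^-8 - 2t^-7 + t^-6 - 2t^-5 + 2t^-4 + t^-2  [10 crossings, <D> = A^-4 + 2A^4 - 2A^8 + A^12 - 2A^16 + A^20, w = -4]
V(D2) = t^-8 - 2t^-7 + t^-6 - 2t^-5 + 2t^-4 + t^-2  (w -6, c 10, <D> = A^-10 + 2A^-2 - 2A^2 + A^6 - 2A^10 + A^14)
note: one V(t) for all 2 diagrams — one class (guaranteed)


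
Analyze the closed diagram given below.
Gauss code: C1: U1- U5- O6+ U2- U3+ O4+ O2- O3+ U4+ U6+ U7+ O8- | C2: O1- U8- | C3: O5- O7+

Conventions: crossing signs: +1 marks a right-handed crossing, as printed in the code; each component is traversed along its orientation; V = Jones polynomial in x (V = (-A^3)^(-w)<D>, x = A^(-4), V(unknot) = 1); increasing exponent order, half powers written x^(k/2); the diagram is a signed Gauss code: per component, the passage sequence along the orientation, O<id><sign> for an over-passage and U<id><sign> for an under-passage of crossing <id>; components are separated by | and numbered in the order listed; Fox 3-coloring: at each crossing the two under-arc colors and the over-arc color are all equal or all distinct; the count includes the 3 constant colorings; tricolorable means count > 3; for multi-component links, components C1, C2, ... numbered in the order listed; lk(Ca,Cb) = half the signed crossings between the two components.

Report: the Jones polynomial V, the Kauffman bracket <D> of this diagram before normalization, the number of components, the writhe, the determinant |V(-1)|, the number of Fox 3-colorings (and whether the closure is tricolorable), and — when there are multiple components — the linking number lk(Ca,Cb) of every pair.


Jones polynomial: V(x) = x^-3 + x^-2 + x^-1 + 1
<D> = 1 + A^4 + A^8 + A^12; writhe 0
components 3, writhe 0 (8 crossings)
linking number lk(C1,C2) = -1
lk(C1,C3): 0
lk(C2,C3) = 0
3-colorings: 9 of 3^9, det 0 — tricolorable
note: |V(-1)| = 0: so tricolorable, since 3 divides 0


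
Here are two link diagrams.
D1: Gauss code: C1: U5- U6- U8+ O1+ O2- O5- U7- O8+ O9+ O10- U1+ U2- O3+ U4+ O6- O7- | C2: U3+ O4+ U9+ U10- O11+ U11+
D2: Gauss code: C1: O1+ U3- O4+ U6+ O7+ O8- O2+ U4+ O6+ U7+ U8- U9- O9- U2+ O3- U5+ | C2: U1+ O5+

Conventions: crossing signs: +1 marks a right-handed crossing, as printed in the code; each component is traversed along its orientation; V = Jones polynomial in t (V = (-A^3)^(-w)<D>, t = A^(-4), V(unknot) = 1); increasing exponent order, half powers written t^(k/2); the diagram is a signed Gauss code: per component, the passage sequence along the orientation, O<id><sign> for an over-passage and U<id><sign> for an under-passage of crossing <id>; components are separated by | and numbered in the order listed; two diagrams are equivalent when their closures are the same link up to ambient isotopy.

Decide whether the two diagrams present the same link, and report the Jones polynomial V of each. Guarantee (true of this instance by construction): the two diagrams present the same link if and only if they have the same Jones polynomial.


equivalent: no
V(D1) = -t^(1/2) - t^(5/2)  (w +1, c 11, <D> = A^-7 + A)
V(D2) = -t^(3/2) - 2t^(7/2) + t^(9/2) - t^(11/2) + t^(13/2)  [9 crossings, <D> = -A^-17 + A^-13 - A^-9 + 2A^-5 + A^3, w = +3]
key observation: comparing 2 Jones polynomials yields 2 groups


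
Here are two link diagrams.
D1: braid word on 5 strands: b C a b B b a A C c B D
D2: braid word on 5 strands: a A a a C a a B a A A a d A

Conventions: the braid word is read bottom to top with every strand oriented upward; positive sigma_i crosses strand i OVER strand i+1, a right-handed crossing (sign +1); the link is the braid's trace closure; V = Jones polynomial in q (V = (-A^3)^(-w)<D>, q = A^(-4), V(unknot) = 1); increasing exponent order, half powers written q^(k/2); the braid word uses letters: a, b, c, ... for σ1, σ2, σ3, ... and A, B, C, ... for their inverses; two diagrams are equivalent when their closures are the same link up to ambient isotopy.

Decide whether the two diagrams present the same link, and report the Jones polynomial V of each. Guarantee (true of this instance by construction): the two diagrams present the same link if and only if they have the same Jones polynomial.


equivalent: no
D1 (bracket 1; 12 crossings at w = 0): V = 1
D2 (bracket -A^-10 + A^-6 + A^2; 14 crossings at w = +2): V = q + q^3 - q^4
key observation: comparing 2 Jones polynomials yields 2 groups


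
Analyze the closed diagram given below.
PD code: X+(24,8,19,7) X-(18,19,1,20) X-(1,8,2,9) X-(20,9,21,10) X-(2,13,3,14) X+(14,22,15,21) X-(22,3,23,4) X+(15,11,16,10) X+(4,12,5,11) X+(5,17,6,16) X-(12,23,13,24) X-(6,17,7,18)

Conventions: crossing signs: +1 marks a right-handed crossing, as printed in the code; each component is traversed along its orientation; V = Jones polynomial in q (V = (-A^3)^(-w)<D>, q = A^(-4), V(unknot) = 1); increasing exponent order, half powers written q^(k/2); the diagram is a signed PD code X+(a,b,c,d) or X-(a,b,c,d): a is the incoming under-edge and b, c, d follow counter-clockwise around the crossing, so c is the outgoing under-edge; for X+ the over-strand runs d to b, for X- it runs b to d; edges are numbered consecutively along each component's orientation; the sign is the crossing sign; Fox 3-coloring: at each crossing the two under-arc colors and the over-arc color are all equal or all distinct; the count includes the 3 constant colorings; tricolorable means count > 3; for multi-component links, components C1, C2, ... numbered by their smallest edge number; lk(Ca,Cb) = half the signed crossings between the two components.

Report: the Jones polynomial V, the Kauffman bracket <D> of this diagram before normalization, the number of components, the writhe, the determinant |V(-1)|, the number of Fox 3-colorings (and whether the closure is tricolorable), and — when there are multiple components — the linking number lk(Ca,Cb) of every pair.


V(q) = -q^(-5/2) - q^(-1/2)
bracket: -A^-4 - A^4, w = -2
2 components, writhe -2, over 12 crossings
lk(C1,C2) = -1
det 2, colorings 3 of 3^12 — not tricolorable
observation: span 2 respects span(V) <= c + mu - 1 = 13 for this 2-component diagram


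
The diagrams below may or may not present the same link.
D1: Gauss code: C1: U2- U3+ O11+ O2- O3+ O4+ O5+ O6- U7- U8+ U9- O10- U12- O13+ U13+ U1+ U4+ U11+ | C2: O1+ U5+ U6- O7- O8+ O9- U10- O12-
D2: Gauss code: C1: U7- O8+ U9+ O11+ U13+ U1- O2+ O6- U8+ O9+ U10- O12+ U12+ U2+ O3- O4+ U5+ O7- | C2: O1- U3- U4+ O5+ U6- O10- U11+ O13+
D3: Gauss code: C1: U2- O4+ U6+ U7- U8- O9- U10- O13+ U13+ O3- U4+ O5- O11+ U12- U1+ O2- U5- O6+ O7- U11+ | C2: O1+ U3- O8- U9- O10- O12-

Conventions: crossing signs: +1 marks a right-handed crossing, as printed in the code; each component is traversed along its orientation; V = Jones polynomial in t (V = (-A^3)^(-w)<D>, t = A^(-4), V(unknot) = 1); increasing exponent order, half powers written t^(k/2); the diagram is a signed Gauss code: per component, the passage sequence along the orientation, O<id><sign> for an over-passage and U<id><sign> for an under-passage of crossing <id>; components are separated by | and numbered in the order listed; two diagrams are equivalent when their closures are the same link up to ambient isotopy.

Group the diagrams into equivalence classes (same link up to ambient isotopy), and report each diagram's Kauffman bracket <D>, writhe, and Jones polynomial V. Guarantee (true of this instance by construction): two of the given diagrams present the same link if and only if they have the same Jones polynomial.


equivalence classes: {D1} | {D2} | {D3}
D1 (bracket A^5 + A^13; 13 crossings at w = +1): V = -t^(-5/2) - t^(-1/2)
D2 (bracket -A^-9 + A^-1 + A^3 + A^7; 13 crossings at w = +3): V = -t^(1/2) - t^(3/2) - t^(5/2) + t^(9/2)
D3 (bracket A^-3 + A^5 - A^9 + A^13; 13 crossings at w = -3): V = -t^(-11/2) + t^(-9/2) - t^(-7/2) - t^(-3/2)
key observation: comparing 3 Jones polynomials yields 3 groups


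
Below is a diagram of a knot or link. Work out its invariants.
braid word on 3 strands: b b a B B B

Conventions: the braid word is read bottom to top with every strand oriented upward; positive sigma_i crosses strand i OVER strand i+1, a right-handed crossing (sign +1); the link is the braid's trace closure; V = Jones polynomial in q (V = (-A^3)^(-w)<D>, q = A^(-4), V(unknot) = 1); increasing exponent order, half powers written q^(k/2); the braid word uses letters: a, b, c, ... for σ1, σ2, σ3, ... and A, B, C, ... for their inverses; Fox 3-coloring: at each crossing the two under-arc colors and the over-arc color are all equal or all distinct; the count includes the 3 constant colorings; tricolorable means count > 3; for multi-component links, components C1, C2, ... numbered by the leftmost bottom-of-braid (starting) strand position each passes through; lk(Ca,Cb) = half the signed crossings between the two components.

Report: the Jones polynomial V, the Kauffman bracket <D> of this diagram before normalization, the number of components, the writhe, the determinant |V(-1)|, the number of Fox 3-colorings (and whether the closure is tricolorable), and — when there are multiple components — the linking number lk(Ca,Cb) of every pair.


V = 1
<D> = 1 (w = 0)
1 component over 6 crossings, w = 0
3 Fox colorings among 3^6, |V(-1)| = 1: not tricolorable
why: w = 0 (over 6 crossings) is diagram-only; (-A^3)^(0) removes it from V


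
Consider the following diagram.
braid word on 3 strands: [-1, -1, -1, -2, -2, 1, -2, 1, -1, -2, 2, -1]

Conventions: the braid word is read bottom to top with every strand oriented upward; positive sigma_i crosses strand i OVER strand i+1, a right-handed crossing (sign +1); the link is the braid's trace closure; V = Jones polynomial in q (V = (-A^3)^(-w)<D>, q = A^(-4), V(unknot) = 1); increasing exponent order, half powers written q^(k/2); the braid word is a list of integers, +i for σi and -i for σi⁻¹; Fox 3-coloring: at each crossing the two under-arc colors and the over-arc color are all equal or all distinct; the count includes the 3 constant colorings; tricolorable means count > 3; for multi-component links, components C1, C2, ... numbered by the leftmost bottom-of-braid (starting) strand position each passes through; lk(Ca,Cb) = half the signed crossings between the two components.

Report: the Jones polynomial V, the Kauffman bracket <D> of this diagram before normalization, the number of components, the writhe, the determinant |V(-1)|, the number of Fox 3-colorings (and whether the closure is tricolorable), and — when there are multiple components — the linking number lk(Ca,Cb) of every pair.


V = -q^-9 + 2q^-8 - 3q^-7 + 3q^-6 - 3q^-5 + 3q^-4 - q^-3 + q^-2
<D> = A^-10 - A^-6 + 3A^-2 - 3A^2 + 3A^6 - 3A^10 + 2A^14 - A^18 (w = -6)
1 component over 12 crossings, w = -6
3 Fox colorings among 3^12, |V(-1)| = 17: not tricolorable
why: the span of V is 7, forcing >= 7 crossings in any diagram


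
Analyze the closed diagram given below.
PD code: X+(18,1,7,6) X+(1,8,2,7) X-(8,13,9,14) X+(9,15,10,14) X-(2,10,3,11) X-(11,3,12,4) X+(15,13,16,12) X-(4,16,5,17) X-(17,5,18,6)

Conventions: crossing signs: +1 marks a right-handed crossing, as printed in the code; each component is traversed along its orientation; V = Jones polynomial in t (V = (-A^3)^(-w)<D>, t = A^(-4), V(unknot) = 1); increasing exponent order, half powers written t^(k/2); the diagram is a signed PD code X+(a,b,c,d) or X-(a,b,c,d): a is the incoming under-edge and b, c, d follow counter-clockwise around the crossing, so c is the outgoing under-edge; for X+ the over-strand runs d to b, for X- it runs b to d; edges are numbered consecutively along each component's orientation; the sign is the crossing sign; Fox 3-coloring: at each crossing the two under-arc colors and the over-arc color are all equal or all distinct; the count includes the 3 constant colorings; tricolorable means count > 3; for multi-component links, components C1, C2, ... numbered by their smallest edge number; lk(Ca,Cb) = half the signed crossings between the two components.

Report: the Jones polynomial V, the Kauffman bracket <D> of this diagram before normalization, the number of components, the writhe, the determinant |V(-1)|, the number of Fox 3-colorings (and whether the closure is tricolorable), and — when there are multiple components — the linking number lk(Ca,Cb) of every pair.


V(t) = -t^(-5/2) - t^(-1/2)
bracket: A^-1 + A^7, w = -1
2 components, writhe -1, over 9 crossings
lk(C1,C2) = -1
det 2, colorings 3 of 3^9 — not tricolorable
observation: the 1 component pair carries total linking -1


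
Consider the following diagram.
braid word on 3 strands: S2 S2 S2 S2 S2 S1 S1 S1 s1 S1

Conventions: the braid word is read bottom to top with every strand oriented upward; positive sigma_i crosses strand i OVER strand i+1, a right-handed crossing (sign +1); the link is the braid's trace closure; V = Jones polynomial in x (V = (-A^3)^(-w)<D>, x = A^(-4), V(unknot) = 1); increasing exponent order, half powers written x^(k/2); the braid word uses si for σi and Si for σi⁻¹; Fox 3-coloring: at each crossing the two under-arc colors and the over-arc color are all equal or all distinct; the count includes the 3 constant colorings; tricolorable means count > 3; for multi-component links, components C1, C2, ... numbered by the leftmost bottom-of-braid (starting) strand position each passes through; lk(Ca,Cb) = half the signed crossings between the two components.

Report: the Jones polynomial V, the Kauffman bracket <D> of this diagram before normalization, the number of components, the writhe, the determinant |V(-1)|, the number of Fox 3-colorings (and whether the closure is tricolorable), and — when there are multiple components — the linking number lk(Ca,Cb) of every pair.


V = x^-11 - 2x^-10 + 2x^-9 - 3x^-8 + 2x^-7 - 2x^-6 + 2x^-5 + x^-3
<D> = A^-12 + 2A^-4 - 2 + 2A^4 - 3A^8 + 2A^12 - 2A^16 + A^20 (w = -8)
1 component over 10 crossings, w = -8
9 Fox colorings among 3^10, |V(-1)| = 15: tricolorable
why: w = -8 shifts under R1 moves; the (-A^3)^(8) factor cancels that in V


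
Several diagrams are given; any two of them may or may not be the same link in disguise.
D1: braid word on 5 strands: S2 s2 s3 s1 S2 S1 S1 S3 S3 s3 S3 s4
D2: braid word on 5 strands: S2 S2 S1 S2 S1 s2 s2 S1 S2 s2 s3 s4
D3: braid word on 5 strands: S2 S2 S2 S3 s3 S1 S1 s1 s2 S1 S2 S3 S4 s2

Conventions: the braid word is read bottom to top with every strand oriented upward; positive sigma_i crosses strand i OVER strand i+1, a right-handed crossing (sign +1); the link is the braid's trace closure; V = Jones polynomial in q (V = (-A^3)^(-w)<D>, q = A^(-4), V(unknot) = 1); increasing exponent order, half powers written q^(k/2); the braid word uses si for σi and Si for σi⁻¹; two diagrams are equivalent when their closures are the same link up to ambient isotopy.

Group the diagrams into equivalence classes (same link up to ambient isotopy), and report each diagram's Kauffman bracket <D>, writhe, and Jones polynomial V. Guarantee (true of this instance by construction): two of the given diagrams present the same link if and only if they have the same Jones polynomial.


equivalence classes: {D1} | {D2, D3}
D1 (bracket A^-6; 12 crossings at w = -2): V = 1
V(D2) = -q^-6 + q^-5 - q^-4 + 2q^-3 - q^-2 + q^-1  (w -2, c 12, <D> = A^-2 - A^2 + 2A^6 - A^10 + A^14 - A^18)
V(D3) = -q^-6 + q^-5 - q^-4 + 2q^-3 - q^-2 + q^-1  (w -6, c 14, <D> = A^-14 - A^-10 + 2A^-6 - A^-2 + A^2 - A^6)
observation: comparing 3 Jones polynomials yields 2 groups


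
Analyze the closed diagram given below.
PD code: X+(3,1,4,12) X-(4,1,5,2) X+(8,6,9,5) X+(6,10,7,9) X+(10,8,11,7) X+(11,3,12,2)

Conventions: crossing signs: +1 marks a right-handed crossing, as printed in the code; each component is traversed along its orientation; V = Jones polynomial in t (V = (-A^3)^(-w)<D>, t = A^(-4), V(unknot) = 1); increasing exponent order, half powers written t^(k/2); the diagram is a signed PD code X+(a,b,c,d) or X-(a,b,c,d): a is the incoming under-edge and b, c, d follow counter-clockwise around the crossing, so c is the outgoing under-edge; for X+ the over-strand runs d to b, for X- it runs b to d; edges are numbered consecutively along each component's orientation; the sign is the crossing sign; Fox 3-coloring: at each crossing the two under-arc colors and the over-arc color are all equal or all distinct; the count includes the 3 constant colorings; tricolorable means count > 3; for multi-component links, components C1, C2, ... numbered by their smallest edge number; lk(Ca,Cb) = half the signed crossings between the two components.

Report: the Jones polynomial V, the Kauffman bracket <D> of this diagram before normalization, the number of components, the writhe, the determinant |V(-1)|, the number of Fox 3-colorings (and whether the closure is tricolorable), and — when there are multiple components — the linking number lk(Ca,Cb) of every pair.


V(t) = t + t^3 - t^4
bracket: -A^-4 + 1 + A^8, w = +4
1 component, writhe +4, over 6 crossings
det 3, colorings 9 of 3^6 — tricolorable
observation: |V(-1)| = 3: so tricolorable, since 3 divides 3


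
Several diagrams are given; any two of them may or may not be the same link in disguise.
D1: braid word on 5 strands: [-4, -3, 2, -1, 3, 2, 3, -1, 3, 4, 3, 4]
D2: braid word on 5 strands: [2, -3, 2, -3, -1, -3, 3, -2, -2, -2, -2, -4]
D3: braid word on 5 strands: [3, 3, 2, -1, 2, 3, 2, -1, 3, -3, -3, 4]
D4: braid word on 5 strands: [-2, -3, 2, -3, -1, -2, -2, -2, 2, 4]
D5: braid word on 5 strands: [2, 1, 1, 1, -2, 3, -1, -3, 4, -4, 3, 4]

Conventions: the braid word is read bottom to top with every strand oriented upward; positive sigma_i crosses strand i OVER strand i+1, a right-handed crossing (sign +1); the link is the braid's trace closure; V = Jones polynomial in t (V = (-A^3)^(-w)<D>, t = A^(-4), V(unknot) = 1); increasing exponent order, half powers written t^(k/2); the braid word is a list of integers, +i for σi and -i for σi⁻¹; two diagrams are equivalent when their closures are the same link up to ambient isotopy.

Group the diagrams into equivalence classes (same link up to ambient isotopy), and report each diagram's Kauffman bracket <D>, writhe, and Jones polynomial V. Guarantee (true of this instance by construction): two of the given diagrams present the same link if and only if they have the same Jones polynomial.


equivalence classes: {D1, D3} | {D2, D4} | {D5}
D1 (bracket A^-8 - 2A^-4 + 2 - 2A^4 + 2A^8 - A^12 + A^16; 12 crossings at w = +4): V = t^-1 - 1 + 2t - 2t^2 + 2t^3 - 2t^4 + t^5
V(D2) = -t^-6 + t^-5 - t^-4 + 2t^-3 - t^-2 + t^-1  [12 crossings, <D> = A^-14 - A^-10 + 2A^-6 - A^-2 + A^2 - A^6, w = -6]
V(D3) = t^-1 - 1 + 2t - 2t^2 + 2t^3 - 2t^4 + t^5  [12 crossings, <D> = A^-8 - 2A^-4 + 2 - 2A^4 + 2A^8 - A^12 + A^16, w = +4]
V(D4) = -t^-6 + t^-5 - t^-4 + 2t^-3 - t^-2 + t^-1  [10 crossings, <D> = A^-8 - A^-4 + 2 - A^4 + A^8 - A^12, w = -4]
V(D5) = t + t^3 - t^4  (w +4, c 12, <D> = -A^-4 + 1 + A^8)
key observation: comparing 5 Jones polynomials yields 3 groups


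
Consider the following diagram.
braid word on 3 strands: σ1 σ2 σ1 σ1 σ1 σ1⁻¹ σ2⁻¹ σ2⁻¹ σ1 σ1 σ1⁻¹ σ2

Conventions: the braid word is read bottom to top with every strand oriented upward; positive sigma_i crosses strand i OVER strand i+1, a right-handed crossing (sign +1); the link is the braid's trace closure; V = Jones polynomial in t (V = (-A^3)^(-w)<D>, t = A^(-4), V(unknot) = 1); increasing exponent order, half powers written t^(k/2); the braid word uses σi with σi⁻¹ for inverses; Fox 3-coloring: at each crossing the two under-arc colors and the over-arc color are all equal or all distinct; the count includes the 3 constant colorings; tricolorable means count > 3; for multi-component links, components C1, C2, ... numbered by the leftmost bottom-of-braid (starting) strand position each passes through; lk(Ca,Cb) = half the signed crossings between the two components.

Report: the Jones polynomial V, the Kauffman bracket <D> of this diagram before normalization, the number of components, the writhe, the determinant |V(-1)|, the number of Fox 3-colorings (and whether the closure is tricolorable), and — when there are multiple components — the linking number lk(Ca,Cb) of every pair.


V = t - t^2 + 2t^3 - t^4 + t^5 - t^6
<D> = -A^-12 + A^-8 - A^-4 + 2 - A^4 + A^8 (w = +4)
1 component over 12 crossings, w = +4
3 Fox colorings among 3^12, |V(-1)| = 7: not tricolorable
why: w = +4 (over 12 crossings) is diagram-only; (-A^3)^(-4) removes it from V


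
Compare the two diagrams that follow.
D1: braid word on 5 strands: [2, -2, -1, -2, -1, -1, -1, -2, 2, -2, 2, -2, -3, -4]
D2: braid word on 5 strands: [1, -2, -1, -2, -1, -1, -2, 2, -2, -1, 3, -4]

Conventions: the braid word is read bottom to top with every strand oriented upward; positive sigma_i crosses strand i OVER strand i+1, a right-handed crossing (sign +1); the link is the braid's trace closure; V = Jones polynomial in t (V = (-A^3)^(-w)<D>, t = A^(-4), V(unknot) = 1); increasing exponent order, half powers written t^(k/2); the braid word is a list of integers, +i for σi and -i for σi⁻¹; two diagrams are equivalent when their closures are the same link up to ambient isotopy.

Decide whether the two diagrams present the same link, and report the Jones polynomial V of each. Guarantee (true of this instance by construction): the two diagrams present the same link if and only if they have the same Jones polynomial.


equivalent: yes
V(D1) = -t^-7 + t^-6 - t^-5 + t^-4 + t^-2  (w -8, c 14, <D> = A^-16 + A^-8 - A^-4 + 1 - A^4)
D2 (bracket A^-10 + A^-2 - A^2 + A^6 - A^10; 12 crossings at w = -6): V = -t^-7 + t^-6 - t^-5 + t^-4 + t^-2
why: from 14 to 12 crossings by R-moves: one link, two diagrams


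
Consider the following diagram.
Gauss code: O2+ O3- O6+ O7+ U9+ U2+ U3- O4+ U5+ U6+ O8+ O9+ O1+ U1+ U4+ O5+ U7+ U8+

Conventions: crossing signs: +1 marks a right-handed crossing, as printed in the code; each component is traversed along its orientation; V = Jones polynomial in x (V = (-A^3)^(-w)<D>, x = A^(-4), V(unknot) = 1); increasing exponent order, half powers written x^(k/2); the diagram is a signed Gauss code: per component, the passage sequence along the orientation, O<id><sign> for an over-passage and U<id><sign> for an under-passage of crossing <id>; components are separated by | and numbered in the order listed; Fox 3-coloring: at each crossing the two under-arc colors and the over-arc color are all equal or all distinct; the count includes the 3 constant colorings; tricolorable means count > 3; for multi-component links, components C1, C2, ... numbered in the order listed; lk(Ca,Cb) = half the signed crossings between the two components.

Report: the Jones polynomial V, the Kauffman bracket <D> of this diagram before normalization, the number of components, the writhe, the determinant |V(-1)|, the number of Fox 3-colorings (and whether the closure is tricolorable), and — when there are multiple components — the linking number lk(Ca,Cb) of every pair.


Jones polynomial: V(x) = x^2 + x^4 - x^5 + x^6 - x^7
<D> = A^-7 - A^-3 + A - A^5 - A^13; writhe +7
components 1, writhe +7 (9 crossings)
3-colorings: 3 of 3^9, det 5 — not tricolorable
note: the span of V is 5, forcing >= 5 crossings in any diagram


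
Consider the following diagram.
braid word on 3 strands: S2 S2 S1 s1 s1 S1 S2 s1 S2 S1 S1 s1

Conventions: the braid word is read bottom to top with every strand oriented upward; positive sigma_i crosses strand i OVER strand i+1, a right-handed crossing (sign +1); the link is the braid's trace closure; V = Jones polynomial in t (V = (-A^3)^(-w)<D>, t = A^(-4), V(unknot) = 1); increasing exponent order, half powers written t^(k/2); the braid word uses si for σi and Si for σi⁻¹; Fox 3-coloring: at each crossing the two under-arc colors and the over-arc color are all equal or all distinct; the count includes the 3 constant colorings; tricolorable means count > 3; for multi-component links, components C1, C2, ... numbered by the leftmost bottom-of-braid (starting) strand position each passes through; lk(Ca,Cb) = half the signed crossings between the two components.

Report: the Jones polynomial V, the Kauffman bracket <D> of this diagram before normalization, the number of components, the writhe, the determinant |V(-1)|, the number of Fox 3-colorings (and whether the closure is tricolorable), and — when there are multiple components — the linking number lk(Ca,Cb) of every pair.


V = -t^-4 + t^-3 + t^-1
<D> = A^-8 + 1 - A^4 (w = -4)
1 component over 12 crossings, w = -4
9 Fox colorings among 3^12, |V(-1)| = 3: tricolorable
why: w = -4 (over 12 crossings) is diagram-only; (-A^3)^(4) removes it from V


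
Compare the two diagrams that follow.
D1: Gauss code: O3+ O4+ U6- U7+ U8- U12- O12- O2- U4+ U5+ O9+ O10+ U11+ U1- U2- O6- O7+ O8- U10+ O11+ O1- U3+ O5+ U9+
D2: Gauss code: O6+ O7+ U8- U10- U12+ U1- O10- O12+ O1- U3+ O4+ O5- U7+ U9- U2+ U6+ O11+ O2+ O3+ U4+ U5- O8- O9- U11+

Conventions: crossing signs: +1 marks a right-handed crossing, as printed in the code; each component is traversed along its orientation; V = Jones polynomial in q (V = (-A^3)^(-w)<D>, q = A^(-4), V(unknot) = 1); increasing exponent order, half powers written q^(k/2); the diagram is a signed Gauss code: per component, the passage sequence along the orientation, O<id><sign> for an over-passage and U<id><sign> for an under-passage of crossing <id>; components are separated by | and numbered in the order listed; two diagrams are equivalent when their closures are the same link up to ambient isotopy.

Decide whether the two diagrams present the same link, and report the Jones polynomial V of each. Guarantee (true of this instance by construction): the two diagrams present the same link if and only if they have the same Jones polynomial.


equivalent: no
V(D1) = q^-1 - 1 + 2q - 2q^2 + 2q^3 - 2q^4 + q^5  (w +2, c 12, <D> = A^-14 - 2A^-10 + 2A^-6 - 2A^-2 + 2A^2 - A^6 + A^10)
V(D2) = 1  (w +2, c 12, <D> = A^6)
why: comparing 2 Jones polynomials yields 2 groups
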